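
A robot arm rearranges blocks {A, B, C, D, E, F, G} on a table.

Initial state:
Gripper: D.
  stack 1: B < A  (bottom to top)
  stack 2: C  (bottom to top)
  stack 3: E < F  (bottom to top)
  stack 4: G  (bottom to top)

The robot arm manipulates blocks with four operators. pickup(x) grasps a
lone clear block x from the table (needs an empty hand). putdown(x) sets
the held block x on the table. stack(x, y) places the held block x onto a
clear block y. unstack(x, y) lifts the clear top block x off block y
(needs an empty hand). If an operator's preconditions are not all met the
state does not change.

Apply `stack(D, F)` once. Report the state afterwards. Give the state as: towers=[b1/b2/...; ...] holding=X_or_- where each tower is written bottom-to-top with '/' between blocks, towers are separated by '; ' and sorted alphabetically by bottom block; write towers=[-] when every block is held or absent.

before: towers=[B/A; C; E/F; G] holding=D
pre[stack(D, F)]: holding(D) ok, clear(F) ok, D≠F ok
all met → apply stack(D, F)
after:  towers=[B/A; C; E/F/D; G] holding=-

towers=[B/A; C; E/F/D; G] holding=-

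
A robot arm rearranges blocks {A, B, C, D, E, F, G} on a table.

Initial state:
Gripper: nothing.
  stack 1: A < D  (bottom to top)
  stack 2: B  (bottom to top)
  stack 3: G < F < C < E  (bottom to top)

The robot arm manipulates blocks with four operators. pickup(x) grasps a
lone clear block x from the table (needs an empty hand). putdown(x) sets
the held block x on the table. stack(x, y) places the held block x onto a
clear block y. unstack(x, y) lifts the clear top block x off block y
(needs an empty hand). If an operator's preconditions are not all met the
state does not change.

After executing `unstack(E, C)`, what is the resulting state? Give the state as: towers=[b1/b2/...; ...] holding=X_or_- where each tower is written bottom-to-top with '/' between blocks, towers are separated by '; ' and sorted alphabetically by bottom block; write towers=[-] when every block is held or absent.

before: towers=[A/D; B; G/F/C/E] holding=-
pre[unstack(E, C)]: on(E,C) ok, clear(E) ok, handempty ok
all met → apply unstack(E, C)
after:  towers=[A/D; B; G/F/C] holding=E

towers=[A/D; B; G/F/C] holding=E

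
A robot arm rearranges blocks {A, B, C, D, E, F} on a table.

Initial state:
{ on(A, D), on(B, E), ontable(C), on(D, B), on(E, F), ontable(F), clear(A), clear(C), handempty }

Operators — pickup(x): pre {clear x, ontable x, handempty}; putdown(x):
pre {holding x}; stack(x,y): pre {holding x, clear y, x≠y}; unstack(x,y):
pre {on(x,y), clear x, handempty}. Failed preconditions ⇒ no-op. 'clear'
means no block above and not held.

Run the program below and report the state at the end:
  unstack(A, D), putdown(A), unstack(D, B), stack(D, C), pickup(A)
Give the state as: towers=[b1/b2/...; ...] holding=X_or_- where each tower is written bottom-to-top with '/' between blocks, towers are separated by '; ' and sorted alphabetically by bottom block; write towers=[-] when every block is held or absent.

towers=[C/D; F/E/B] holding=A

step 1 (unstack(A, D)): towers=[C; F/E/B/D] holding=A
step 2 (putdown(A)): towers=[A; C; F/E/B/D] holding=-
step 3 (unstack(D, B)): towers=[A; C; F/E/B] holding=D
step 4 (stack(D, C)): towers=[A; C/D; F/E/B] holding=-
step 5 (pickup(A)): towers=[C/D; F/E/B] holding=A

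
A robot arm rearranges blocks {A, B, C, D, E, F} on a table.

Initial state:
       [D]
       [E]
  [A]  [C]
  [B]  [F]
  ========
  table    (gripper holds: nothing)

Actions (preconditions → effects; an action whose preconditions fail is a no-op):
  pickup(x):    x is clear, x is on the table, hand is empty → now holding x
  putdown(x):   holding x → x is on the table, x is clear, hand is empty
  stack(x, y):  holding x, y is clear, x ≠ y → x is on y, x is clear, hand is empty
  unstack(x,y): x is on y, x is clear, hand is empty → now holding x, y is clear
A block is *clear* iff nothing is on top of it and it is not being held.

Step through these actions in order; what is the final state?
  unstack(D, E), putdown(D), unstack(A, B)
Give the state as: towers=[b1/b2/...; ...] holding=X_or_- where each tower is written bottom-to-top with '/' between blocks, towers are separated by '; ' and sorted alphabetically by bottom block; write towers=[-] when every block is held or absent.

towers=[B; D; F/C/E] holding=A

step 1 (unstack(D, E)): towers=[B/A; F/C/E] holding=D
step 2 (putdown(D)): towers=[B/A; D; F/C/E] holding=-
step 3 (unstack(A, B)): towers=[B; D; F/C/E] holding=A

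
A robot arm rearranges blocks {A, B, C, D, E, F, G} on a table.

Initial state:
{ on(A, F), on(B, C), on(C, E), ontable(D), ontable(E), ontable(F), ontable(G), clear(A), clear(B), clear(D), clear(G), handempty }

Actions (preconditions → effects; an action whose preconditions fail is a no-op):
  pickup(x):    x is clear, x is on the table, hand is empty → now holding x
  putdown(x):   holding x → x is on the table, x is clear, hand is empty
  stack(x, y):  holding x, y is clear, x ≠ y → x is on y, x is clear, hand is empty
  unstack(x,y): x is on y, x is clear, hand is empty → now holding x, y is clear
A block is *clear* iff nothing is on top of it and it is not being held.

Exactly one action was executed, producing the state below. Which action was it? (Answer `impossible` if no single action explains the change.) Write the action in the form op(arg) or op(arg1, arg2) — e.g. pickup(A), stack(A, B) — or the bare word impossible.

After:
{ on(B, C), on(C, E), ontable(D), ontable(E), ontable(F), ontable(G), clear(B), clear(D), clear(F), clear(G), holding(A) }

unstack(A, F)

target: towers=[D; E/C/B; F; G] holding=A
     unstack(B, C) → towers=[D; E/C; F/A; G] holding=B
         pickup(G) → towers=[D; E/C/B; F/A] holding=G
         pickup(D) → towers=[E/C/B; F/A; G] holding=D
     unstack(A, F) → towers=[D; E/C/B; F; G] holding=A  ← match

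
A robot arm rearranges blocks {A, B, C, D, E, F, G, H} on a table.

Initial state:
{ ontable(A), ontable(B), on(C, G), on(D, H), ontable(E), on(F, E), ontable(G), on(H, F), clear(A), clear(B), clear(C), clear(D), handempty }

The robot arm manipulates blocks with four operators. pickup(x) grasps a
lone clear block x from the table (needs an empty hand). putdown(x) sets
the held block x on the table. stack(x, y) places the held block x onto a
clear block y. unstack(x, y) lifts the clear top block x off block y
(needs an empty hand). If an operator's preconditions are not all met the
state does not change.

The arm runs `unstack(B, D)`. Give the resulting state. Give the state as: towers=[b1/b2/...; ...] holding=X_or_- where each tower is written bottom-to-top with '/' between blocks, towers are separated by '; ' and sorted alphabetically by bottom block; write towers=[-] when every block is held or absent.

towers=[A; B; E/F/H/D; G/C] holding=-

before: towers=[A; B; E/F/H/D; G/C] holding=-
pre[unstack(B, D)]: on(B,D) no, clear(B) yes, handempty yes
on(B,D) unmet → unstack(B, D) is a no-op
after:  towers=[A; B; E/F/H/D; G/C] holding=-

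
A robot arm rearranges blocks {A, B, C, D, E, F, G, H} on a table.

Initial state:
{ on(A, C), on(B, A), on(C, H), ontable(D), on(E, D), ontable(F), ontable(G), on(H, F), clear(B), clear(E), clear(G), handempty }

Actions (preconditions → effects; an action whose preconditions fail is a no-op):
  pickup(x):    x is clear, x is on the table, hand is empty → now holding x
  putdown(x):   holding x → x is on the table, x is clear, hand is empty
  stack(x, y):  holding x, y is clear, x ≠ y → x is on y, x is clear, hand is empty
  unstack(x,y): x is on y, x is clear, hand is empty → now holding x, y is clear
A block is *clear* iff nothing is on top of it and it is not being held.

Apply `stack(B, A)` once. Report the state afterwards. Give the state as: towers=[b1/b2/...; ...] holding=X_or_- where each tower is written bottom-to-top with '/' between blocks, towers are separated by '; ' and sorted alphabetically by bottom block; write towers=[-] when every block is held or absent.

towers=[D/E; F/H/C/A/B; G] holding=-

before: towers=[D/E; F/H/C/A/B; G] holding=-
pre[stack(B, A)]: holding(B) no, clear(A) no, B≠A yes
holding(B), clear(A) unmet → stack(B, A) is a no-op
after:  towers=[D/E; F/H/C/A/B; G] holding=-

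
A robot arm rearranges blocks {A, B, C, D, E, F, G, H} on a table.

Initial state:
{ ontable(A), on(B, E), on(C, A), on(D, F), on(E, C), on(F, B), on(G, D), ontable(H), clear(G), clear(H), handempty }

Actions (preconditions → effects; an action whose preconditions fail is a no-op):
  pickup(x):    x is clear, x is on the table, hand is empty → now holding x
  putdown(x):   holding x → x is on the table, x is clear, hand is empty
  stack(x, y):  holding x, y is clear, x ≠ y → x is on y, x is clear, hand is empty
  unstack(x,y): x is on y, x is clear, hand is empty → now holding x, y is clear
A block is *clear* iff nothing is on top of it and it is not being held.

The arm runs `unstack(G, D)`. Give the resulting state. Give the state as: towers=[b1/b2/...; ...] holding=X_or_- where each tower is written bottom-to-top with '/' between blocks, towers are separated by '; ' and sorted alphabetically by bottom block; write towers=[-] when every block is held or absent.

towers=[A/C/E/B/F/D; H] holding=G

before: towers=[A/C/E/B/F/D/G; H] holding=-
pre[unstack(G, D)]: on(G,D) ✓, clear(G) ✓, handempty ✓
all met → apply unstack(G, D)
after:  towers=[A/C/E/B/F/D; H] holding=G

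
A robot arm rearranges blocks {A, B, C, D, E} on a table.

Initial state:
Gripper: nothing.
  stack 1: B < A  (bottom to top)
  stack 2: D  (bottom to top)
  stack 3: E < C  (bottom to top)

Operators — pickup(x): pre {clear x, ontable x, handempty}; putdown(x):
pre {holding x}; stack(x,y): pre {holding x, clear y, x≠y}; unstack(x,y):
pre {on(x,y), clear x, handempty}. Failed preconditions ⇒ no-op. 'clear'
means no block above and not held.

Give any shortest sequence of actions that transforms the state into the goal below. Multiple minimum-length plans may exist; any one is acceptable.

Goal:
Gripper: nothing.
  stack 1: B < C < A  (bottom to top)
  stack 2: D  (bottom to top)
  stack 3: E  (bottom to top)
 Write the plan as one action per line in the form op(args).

unstack(A, B)
putdown(A)
unstack(C, E)
stack(C, B)
pickup(A)
stack(A, C)

step 1 (unstack(A, B)): towers=[B; D; E/C] holding=A
step 2 (putdown(A)): towers=[A; B; D; E/C] holding=-
step 3 (unstack(C, E)): towers=[A; B; D; E] holding=C
step 4 (stack(C, B)): towers=[A; B/C; D; E] holding=-
step 5 (pickup(A)): towers=[B/C; D; E] holding=A
step 6 (stack(A, C)): towers=[B/C/A; D; E] holding=-
goal check: towers=[B/C/A; D; E] holding=- — reached (length 6, optimal by BFS)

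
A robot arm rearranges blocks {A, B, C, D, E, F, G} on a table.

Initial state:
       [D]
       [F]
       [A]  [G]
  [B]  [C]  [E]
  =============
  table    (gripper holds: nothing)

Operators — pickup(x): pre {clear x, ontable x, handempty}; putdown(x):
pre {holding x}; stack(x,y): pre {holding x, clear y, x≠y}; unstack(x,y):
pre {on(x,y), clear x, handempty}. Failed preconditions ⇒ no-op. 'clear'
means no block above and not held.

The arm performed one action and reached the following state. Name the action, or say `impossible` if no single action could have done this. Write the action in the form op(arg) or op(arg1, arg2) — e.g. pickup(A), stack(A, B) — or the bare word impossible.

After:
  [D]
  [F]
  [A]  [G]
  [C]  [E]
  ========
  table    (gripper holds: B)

target: towers=[C/A/F/D; E/G] holding=B
         pickup(B) → towers=[C/A/F/D; E/G] holding=B  ← match
     unstack(G, E) → towers=[B; C/A/F/D; E] holding=G
     unstack(D, F) → towers=[B; C/A/F; E/G] holding=D

pickup(B)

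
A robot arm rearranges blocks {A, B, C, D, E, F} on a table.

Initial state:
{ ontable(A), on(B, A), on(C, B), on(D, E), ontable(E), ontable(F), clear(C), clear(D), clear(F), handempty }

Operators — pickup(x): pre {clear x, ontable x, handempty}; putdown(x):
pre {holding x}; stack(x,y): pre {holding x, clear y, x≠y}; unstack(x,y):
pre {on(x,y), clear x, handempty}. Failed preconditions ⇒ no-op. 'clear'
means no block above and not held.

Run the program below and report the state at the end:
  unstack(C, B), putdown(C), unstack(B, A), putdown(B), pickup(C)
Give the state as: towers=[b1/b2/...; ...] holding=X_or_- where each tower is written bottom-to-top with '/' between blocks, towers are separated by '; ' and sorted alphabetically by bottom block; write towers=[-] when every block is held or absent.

step 1 (unstack(C, B)): towers=[A/B; E/D; F] holding=C
step 2 (putdown(C)): towers=[A/B; C; E/D; F] holding=-
step 3 (unstack(B, A)): towers=[A; C; E/D; F] holding=B
step 4 (putdown(B)): towers=[A; B; C; E/D; F] holding=-
step 5 (pickup(C)): towers=[A; B; E/D; F] holding=C

towers=[A; B; E/D; F] holding=C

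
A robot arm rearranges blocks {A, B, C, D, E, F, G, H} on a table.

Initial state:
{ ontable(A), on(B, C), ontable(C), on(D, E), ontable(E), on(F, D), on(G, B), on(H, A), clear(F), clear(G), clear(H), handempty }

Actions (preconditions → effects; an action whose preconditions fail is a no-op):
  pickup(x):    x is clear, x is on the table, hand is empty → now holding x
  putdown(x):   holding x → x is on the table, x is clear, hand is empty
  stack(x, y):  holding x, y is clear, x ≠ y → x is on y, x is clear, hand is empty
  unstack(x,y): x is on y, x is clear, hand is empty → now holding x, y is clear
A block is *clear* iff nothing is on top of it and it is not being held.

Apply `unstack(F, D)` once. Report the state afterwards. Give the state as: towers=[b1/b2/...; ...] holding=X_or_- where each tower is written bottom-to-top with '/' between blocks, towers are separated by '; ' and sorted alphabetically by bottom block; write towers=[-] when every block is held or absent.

towers=[A/H; C/B/G; E/D] holding=F

before: towers=[A/H; C/B/G; E/D/F] holding=-
pre[unstack(F, D)]: on(F,D) ✓, clear(F) ✓, handempty ✓
all met → apply unstack(F, D)
after:  towers=[A/H; C/B/G; E/D] holding=F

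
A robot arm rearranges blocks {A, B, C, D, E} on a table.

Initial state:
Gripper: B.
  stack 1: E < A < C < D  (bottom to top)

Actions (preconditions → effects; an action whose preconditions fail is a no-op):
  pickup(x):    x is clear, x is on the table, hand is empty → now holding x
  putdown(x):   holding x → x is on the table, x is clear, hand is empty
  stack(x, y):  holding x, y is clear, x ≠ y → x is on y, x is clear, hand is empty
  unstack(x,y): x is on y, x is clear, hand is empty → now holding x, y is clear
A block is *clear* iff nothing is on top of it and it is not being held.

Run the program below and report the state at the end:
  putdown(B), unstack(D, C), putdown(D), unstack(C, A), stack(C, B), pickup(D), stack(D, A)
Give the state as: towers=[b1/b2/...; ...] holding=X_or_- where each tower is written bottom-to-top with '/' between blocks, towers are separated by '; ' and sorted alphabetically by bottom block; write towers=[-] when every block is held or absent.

towers=[B/C; E/A/D] holding=-

step 1 (putdown(B)): towers=[B; E/A/C/D] holding=-
step 2 (unstack(D, C)): towers=[B; E/A/C] holding=D
step 3 (putdown(D)): towers=[B; D; E/A/C] holding=-
step 4 (unstack(C, A)): towers=[B; D; E/A] holding=C
step 5 (stack(C, B)): towers=[B/C; D; E/A] holding=-
step 6 (pickup(D)): towers=[B/C; E/A] holding=D
step 7 (stack(D, A)): towers=[B/C; E/A/D] holding=-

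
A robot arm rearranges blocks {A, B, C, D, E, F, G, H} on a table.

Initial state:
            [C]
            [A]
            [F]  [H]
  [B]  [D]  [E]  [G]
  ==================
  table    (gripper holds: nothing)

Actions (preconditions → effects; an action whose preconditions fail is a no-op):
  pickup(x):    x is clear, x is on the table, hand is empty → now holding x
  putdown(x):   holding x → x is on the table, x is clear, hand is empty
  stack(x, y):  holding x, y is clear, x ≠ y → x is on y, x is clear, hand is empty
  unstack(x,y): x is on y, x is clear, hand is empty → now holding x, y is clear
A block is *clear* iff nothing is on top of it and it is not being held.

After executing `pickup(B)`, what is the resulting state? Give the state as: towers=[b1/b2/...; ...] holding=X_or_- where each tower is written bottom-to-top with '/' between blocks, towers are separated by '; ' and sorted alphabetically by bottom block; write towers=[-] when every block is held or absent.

towers=[D; E/F/A/C; G/H] holding=B

before: towers=[B; D; E/F/A/C; G/H] holding=-
pre[pickup(B)]: clear(B) ok, ontable(B) ok, handempty ok
all met → apply pickup(B)
after:  towers=[D; E/F/A/C; G/H] holding=B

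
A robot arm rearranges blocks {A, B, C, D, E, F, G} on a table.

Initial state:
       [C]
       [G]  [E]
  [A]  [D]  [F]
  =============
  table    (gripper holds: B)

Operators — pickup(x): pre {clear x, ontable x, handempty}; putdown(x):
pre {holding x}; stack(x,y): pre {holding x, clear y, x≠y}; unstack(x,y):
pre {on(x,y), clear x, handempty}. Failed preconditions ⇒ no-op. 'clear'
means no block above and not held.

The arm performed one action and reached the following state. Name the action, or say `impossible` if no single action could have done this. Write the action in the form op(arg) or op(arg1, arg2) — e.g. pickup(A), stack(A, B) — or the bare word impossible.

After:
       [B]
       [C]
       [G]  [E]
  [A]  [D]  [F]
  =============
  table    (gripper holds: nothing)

stack(B, C)

target: towers=[A; D/G/C/B; F/E] holding=-
        putdown(B) → towers=[A; B; D/G/C; F/E] holding=-
       stack(B, A) → towers=[A/B; D/G/C; F/E] holding=-
       stack(B, E) → towers=[A; D/G/C; F/E/B] holding=-
       stack(B, C) → towers=[A; D/G/C/B; F/E] holding=-  ← match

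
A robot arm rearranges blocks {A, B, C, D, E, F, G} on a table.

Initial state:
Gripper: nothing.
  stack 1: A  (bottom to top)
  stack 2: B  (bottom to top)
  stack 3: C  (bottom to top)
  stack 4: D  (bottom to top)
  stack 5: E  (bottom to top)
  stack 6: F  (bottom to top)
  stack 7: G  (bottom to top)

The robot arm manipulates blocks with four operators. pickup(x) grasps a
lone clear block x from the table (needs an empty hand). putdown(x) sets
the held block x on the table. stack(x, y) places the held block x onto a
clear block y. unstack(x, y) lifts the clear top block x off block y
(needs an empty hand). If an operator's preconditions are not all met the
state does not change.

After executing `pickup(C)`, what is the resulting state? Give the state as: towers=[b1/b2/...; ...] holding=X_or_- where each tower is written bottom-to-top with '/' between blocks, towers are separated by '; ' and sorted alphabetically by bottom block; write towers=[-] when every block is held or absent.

towers=[A; B; D; E; F; G] holding=C

before: towers=[A; B; C; D; E; F; G] holding=-
pre[pickup(C)]: clear(C) ✓, ontable(C) ✓, handempty ✓
all met → apply pickup(C)
after:  towers=[A; B; D; E; F; G] holding=C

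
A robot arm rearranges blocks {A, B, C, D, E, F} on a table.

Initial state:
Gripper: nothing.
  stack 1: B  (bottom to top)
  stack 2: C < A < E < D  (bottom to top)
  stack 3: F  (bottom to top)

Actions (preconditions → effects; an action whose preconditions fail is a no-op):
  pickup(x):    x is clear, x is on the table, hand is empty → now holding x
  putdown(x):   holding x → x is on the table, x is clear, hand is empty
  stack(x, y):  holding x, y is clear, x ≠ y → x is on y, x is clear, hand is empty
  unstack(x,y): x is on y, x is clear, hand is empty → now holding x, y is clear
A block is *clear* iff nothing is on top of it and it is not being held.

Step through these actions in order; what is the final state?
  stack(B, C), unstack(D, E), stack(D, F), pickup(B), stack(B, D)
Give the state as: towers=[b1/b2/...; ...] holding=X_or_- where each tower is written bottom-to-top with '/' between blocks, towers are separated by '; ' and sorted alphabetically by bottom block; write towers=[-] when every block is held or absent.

step 1 (stack(B, C)) [no-op]: towers=[B; C/A/E/D; F] holding=-
step 2 (unstack(D, E)): towers=[B; C/A/E; F] holding=D
step 3 (stack(D, F)): towers=[B; C/A/E; F/D] holding=-
step 4 (pickup(B)): towers=[C/A/E; F/D] holding=B
step 5 (stack(B, D)): towers=[C/A/E; F/D/B] holding=-

towers=[C/A/E; F/D/B] holding=-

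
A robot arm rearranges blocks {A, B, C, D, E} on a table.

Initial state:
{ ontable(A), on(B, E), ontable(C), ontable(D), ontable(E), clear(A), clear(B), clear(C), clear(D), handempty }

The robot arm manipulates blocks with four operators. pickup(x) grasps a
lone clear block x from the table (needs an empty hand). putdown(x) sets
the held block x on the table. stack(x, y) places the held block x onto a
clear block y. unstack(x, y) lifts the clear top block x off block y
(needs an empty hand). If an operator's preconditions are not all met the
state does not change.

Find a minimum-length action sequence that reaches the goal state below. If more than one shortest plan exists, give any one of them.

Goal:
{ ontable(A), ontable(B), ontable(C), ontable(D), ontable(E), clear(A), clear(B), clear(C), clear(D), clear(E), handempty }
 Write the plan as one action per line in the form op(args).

unstack(B, E)
putdown(B)

step 1 (unstack(B, E)): towers=[A; C; D; E] holding=B
step 2 (putdown(B)): towers=[A; B; C; D; E] holding=-
goal check: towers=[A; B; C; D; E] holding=- — reached (length 2, optimal by BFS)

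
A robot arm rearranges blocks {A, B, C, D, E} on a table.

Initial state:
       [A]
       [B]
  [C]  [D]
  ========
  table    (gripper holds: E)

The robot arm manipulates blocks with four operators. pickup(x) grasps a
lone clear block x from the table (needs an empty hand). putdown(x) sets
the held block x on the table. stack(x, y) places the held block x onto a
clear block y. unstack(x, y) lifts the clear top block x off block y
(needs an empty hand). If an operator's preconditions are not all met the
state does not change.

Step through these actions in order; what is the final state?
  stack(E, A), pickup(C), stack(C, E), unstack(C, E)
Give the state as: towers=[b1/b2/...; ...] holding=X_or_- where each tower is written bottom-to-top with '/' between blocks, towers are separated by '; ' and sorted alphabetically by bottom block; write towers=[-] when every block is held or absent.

step 1 (stack(E, A)): towers=[C; D/B/A/E] holding=-
step 2 (pickup(C)): towers=[D/B/A/E] holding=C
step 3 (stack(C, E)): towers=[D/B/A/E/C] holding=-
step 4 (unstack(C, E)): towers=[D/B/A/E] holding=C

towers=[D/B/A/E] holding=C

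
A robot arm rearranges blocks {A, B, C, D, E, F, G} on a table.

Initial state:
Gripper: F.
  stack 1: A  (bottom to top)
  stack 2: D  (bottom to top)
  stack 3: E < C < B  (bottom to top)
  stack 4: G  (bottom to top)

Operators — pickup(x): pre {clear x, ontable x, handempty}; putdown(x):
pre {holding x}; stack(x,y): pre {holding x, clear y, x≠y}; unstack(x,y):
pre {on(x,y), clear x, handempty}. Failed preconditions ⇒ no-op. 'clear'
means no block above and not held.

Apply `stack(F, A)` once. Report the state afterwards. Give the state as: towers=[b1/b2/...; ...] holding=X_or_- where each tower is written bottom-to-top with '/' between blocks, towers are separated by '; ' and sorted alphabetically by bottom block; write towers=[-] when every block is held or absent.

before: towers=[A; D; E/C/B; G] holding=F
pre[stack(F, A)]: holding(F) ✓, clear(A) ✓, F≠A ✓
all met → apply stack(F, A)
after:  towers=[A/F; D; E/C/B; G] holding=-

towers=[A/F; D; E/C/B; G] holding=-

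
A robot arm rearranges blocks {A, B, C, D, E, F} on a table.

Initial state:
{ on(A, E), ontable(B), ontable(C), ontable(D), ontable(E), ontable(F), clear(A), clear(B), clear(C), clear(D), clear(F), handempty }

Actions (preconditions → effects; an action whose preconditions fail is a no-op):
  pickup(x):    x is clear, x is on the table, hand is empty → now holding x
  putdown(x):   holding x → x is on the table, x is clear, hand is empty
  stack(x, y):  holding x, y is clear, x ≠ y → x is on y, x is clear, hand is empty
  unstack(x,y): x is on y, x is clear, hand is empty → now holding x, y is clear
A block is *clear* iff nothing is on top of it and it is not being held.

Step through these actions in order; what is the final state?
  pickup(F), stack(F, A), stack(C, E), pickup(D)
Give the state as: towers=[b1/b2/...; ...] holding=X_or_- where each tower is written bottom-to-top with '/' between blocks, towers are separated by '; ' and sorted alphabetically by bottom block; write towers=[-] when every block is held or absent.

step 1 (pickup(F)): towers=[B; C; D; E/A] holding=F
step 2 (stack(F, A)): towers=[B; C; D; E/A/F] holding=-
step 3 (stack(C, E)) [no-op]: towers=[B; C; D; E/A/F] holding=-
step 4 (pickup(D)): towers=[B; C; E/A/F] holding=D

towers=[B; C; E/A/F] holding=D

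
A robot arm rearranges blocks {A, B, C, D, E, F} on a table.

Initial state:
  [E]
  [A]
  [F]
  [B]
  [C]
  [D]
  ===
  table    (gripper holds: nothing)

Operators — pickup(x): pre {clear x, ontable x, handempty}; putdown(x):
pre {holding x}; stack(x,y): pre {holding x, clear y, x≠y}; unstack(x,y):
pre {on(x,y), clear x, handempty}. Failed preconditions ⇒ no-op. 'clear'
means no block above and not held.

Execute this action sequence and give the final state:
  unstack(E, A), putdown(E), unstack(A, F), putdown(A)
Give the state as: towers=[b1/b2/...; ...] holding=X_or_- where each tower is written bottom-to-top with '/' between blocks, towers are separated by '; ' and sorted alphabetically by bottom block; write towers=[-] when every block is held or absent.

step 1 (unstack(E, A)): towers=[D/C/B/F/A] holding=E
step 2 (putdown(E)): towers=[D/C/B/F/A; E] holding=-
step 3 (unstack(A, F)): towers=[D/C/B/F; E] holding=A
step 4 (putdown(A)): towers=[A; D/C/B/F; E] holding=-

towers=[A; D/C/B/F; E] holding=-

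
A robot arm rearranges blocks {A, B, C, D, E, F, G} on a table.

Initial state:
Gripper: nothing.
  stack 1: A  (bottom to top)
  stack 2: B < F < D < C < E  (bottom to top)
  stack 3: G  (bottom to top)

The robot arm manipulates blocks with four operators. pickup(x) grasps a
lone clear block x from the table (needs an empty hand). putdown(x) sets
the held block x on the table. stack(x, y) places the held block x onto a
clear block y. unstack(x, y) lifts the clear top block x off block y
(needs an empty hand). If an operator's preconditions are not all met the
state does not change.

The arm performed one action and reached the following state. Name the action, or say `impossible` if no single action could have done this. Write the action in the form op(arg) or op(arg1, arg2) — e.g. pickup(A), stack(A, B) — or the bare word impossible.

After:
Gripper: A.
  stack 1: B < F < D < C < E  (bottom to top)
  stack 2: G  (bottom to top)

target: towers=[B/F/D/C/E; G] holding=A
         pickup(G) → towers=[A; B/F/D/C/E] holding=G
         pickup(A) → towers=[B/F/D/C/E; G] holding=A  ← match
     unstack(E, C) → towers=[A; B/F/D/C; G] holding=E

pickup(A)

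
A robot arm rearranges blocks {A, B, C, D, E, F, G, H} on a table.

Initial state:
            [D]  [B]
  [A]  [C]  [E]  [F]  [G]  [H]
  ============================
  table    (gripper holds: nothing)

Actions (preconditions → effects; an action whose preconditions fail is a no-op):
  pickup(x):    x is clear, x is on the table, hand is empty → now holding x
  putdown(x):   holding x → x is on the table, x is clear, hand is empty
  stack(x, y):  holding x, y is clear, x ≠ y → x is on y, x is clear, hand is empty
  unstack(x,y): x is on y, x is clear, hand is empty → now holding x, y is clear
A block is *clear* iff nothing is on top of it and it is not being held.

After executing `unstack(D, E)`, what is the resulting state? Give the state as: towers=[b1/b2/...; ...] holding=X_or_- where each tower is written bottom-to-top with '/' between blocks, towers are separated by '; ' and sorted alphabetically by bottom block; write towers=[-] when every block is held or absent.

before: towers=[A; C; E/D; F/B; G; H] holding=-
pre[unstack(D, E)]: on(D,E) yes, clear(D) yes, handempty yes
all met → apply unstack(D, E)
after:  towers=[A; C; E; F/B; G; H] holding=D

towers=[A; C; E; F/B; G; H] holding=D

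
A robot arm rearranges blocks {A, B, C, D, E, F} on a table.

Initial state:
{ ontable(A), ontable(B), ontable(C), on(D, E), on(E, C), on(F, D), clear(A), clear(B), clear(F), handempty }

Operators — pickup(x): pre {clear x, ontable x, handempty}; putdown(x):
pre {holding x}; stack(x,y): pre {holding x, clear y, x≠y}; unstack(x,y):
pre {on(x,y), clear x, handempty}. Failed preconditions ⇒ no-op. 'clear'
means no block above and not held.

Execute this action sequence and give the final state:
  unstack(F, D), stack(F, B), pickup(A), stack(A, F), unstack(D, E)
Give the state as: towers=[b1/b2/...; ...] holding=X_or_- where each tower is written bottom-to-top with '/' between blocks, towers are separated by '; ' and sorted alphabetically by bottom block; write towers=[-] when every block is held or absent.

step 1 (unstack(F, D)): towers=[A; B; C/E/D] holding=F
step 2 (stack(F, B)): towers=[A; B/F; C/E/D] holding=-
step 3 (pickup(A)): towers=[B/F; C/E/D] holding=A
step 4 (stack(A, F)): towers=[B/F/A; C/E/D] holding=-
step 5 (unstack(D, E)): towers=[B/F/A; C/E] holding=D

towers=[B/F/A; C/E] holding=D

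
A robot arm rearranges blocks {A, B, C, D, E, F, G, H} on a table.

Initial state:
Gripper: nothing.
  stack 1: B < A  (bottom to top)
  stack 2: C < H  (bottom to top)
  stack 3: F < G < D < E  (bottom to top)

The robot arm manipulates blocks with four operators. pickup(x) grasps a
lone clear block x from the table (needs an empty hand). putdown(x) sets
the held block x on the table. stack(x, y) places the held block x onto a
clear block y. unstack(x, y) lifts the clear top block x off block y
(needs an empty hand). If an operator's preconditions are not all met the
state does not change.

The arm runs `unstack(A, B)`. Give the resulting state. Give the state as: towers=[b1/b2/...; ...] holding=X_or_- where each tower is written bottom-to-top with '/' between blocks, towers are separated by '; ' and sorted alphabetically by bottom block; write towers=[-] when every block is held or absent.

towers=[B; C/H; F/G/D/E] holding=A

before: towers=[B/A; C/H; F/G/D/E] holding=-
pre[unstack(A, B)]: on(A,B) yes, clear(A) yes, handempty yes
all met → apply unstack(A, B)
after:  towers=[B; C/H; F/G/D/E] holding=A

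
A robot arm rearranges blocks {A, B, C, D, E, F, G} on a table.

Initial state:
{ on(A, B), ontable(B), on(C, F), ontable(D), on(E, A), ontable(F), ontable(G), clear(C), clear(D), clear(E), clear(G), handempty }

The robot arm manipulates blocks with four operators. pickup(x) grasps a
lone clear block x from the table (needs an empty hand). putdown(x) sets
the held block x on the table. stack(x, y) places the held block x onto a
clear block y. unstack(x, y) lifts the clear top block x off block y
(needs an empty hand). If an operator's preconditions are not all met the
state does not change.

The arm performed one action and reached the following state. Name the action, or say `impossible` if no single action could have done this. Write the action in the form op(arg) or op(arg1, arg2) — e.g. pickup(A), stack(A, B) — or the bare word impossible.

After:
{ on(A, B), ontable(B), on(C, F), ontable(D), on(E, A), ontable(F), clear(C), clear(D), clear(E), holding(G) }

target: towers=[B/A/E; D; F/C] holding=G
         pickup(G) → towers=[B/A/E; D; F/C] holding=G  ← match
         pickup(D) → towers=[B/A/E; F/C; G] holding=D
     unstack(E, A) → towers=[B/A; D; F/C; G] holding=E
     unstack(C, F) → towers=[B/A/E; D; F; G] holding=C

pickup(G)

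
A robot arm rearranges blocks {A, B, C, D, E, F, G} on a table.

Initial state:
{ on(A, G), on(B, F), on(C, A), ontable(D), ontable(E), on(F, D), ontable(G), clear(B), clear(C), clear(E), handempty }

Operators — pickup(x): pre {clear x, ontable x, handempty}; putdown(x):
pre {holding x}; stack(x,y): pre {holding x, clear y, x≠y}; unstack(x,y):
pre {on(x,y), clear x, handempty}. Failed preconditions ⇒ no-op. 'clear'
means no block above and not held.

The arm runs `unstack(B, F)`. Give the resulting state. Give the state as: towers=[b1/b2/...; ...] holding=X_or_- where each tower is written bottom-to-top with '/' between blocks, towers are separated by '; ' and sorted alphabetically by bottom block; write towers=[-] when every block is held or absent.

towers=[D/F; E; G/A/C] holding=B

before: towers=[D/F/B; E; G/A/C] holding=-
pre[unstack(B, F)]: on(B,F) yes, clear(B) yes, handempty yes
all met → apply unstack(B, F)
after:  towers=[D/F; E; G/A/C] holding=B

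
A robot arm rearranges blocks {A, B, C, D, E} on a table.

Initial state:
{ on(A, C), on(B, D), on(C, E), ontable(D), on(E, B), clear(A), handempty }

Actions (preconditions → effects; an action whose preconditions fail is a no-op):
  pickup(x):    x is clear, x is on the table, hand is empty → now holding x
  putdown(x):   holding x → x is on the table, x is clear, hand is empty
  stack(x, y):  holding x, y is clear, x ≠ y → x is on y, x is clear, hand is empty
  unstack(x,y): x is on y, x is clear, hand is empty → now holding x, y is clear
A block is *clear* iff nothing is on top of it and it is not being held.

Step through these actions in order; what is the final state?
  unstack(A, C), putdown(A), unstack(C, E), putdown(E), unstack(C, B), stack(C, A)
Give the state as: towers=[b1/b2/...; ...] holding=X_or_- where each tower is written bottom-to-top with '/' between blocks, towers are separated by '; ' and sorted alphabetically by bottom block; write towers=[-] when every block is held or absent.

step 1 (unstack(A, C)): towers=[D/B/E/C] holding=A
step 2 (putdown(A)): towers=[A; D/B/E/C] holding=-
step 3 (unstack(C, E)): towers=[A; D/B/E] holding=C
step 4 (putdown(E)) [no-op]: towers=[A; D/B/E] holding=C
step 5 (unstack(C, B)) [no-op]: towers=[A; D/B/E] holding=C
step 6 (stack(C, A)): towers=[A/C; D/B/E] holding=-

towers=[A/C; D/B/E] holding=-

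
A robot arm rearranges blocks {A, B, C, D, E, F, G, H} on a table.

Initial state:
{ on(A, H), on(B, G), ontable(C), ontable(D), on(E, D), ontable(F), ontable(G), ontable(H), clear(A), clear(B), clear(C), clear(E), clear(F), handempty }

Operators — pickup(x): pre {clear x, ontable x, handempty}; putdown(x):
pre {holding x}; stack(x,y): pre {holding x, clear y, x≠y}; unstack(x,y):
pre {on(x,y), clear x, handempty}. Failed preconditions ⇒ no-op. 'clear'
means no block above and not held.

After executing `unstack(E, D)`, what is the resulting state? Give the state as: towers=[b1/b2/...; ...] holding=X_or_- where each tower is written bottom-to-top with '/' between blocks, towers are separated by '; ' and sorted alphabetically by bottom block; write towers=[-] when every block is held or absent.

before: towers=[C; D/E; F; G/B; H/A] holding=-
pre[unstack(E, D)]: on(E,D) ✓, clear(E) ✓, handempty ✓
all met → apply unstack(E, D)
after:  towers=[C; D; F; G/B; H/A] holding=E

towers=[C; D; F; G/B; H/A] holding=E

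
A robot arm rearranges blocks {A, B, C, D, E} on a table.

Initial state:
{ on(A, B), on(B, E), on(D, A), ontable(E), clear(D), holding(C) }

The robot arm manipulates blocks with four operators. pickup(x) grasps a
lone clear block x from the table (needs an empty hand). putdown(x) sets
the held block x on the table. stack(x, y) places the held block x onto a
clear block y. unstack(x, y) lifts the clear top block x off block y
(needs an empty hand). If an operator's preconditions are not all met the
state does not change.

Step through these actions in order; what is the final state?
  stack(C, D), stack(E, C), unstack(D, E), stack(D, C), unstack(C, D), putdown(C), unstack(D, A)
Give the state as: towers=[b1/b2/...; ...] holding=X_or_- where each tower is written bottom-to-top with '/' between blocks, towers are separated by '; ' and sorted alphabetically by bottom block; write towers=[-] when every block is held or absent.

towers=[C; E/B/A] holding=D

step 1 (stack(C, D)): towers=[E/B/A/D/C] holding=-
step 2 (stack(E, C)) [no-op]: towers=[E/B/A/D/C] holding=-
step 3 (unstack(D, E)) [no-op]: towers=[E/B/A/D/C] holding=-
step 4 (stack(D, C)) [no-op]: towers=[E/B/A/D/C] holding=-
step 5 (unstack(C, D)): towers=[E/B/A/D] holding=C
step 6 (putdown(C)): towers=[C; E/B/A/D] holding=-
step 7 (unstack(D, A)): towers=[C; E/B/A] holding=D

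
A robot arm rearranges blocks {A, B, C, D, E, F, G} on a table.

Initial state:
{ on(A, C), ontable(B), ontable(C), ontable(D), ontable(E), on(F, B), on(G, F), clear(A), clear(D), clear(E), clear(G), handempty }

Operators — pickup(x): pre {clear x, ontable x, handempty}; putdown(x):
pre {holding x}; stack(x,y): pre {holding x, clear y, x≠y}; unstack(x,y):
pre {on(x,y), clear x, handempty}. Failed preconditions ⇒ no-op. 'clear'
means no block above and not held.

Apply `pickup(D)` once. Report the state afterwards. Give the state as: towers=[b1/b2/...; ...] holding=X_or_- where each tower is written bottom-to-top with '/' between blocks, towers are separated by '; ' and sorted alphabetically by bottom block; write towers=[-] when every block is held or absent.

towers=[B/F/G; C/A; E] holding=D

before: towers=[B/F/G; C/A; D; E] holding=-
pre[pickup(D)]: clear(D) ok, ontable(D) ok, handempty ok
all met → apply pickup(D)
after:  towers=[B/F/G; C/A; E] holding=D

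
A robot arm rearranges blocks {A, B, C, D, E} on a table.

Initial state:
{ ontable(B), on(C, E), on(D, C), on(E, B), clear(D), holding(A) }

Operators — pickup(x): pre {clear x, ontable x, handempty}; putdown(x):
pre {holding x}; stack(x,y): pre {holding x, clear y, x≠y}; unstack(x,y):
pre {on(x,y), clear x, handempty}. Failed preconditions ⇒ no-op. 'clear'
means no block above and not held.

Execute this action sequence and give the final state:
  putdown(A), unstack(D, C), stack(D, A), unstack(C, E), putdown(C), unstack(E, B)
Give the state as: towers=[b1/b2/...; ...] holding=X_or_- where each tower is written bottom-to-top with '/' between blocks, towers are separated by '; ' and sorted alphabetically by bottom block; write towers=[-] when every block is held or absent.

step 1 (putdown(A)): towers=[A; B/E/C/D] holding=-
step 2 (unstack(D, C)): towers=[A; B/E/C] holding=D
step 3 (stack(D, A)): towers=[A/D; B/E/C] holding=-
step 4 (unstack(C, E)): towers=[A/D; B/E] holding=C
step 5 (putdown(C)): towers=[A/D; B/E; C] holding=-
step 6 (unstack(E, B)): towers=[A/D; B; C] holding=E

towers=[A/D; B; C] holding=E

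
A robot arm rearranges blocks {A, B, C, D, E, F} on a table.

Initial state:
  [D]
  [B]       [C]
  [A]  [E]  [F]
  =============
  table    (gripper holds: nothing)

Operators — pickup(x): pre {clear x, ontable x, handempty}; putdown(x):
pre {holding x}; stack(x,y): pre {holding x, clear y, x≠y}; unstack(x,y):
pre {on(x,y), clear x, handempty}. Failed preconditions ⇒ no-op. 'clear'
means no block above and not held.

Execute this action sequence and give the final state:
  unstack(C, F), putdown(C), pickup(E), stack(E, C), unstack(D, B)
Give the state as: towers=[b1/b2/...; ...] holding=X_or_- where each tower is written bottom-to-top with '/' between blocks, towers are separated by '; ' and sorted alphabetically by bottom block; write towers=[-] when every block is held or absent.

towers=[A/B; C/E; F] holding=D

step 1 (unstack(C, F)): towers=[A/B/D; E; F] holding=C
step 2 (putdown(C)): towers=[A/B/D; C; E; F] holding=-
step 3 (pickup(E)): towers=[A/B/D; C; F] holding=E
step 4 (stack(E, C)): towers=[A/B/D; C/E; F] holding=-
step 5 (unstack(D, B)): towers=[A/B; C/E; F] holding=D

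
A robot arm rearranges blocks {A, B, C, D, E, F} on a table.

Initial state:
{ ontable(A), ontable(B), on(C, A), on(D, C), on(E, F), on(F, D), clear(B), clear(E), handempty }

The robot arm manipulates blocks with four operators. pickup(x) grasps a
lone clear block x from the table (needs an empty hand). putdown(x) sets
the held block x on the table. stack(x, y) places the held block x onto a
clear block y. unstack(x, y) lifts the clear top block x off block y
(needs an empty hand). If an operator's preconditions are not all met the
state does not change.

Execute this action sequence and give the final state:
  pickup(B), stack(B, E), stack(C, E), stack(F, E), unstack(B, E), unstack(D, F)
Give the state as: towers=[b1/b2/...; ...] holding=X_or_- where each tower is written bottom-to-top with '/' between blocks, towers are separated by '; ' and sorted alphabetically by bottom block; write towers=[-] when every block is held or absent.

towers=[A/C/D/F/E] holding=B

step 1 (pickup(B)): towers=[A/C/D/F/E] holding=B
step 2 (stack(B, E)): towers=[A/C/D/F/E/B] holding=-
step 3 (stack(C, E)) [no-op]: towers=[A/C/D/F/E/B] holding=-
step 4 (stack(F, E)) [no-op]: towers=[A/C/D/F/E/B] holding=-
step 5 (unstack(B, E)): towers=[A/C/D/F/E] holding=B
step 6 (unstack(D, F)) [no-op]: towers=[A/C/D/F/E] holding=B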